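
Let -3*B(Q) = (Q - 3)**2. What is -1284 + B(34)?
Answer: -4813/3 ≈ -1604.3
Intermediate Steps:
B(Q) = -(-3 + Q)**2/3 (B(Q) = -(Q - 3)**2/3 = -(-3 + Q)**2/3)
-1284 + B(34) = -1284 - (-3 + 34)**2/3 = -1284 - 1/3*31**2 = -1284 - 1/3*961 = -1284 - 961/3 = -4813/3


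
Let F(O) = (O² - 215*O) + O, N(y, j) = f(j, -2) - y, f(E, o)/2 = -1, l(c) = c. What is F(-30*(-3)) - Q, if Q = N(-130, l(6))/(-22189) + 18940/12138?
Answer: -1503071210558/134665041 ≈ -11162.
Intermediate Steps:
f(E, o) = -2 (f(E, o) = 2*(-1) = -2)
N(y, j) = -2 - y
Q = 209352998/134665041 (Q = (-2 - 1*(-130))/(-22189) + 18940/12138 = (-2 + 130)*(-1/22189) + 18940*(1/12138) = 128*(-1/22189) + 9470/6069 = -128/22189 + 9470/6069 = 209352998/134665041 ≈ 1.5546)
F(O) = O² - 214*O
F(-30*(-3)) - Q = (-30*(-3))*(-214 - 30*(-3)) - 1*209352998/134665041 = 90*(-214 + 90) - 209352998/134665041 = 90*(-124) - 209352998/134665041 = -11160 - 209352998/134665041 = -1503071210558/134665041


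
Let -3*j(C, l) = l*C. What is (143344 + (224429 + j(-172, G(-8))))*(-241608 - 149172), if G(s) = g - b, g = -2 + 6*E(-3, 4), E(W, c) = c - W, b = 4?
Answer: -144524902860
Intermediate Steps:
g = 40 (g = -2 + 6*(4 - 1*(-3)) = -2 + 6*(4 + 3) = -2 + 6*7 = -2 + 42 = 40)
G(s) = 36 (G(s) = 40 - 1*4 = 40 - 4 = 36)
j(C, l) = -C*l/3 (j(C, l) = -l*C/3 = -C*l/3)
(143344 + (224429 + j(-172, G(-8))))*(-241608 - 149172) = (143344 + (224429 - 1/3*(-172)*36))*(-241608 - 149172) = (143344 + (224429 + 2064))*(-390780) = (143344 + 226493)*(-390780) = 369837*(-390780) = -144524902860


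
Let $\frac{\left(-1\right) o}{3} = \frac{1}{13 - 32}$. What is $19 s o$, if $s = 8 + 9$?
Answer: $51$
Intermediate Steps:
$o = \frac{3}{19}$ ($o = - \frac{3}{13 - 32} = - \frac{3}{-19} = \left(-3\right) \left(- \frac{1}{19}\right) = \frac{3}{19} \approx 0.15789$)
$s = 17$
$19 s o = 19 \cdot 17 \cdot \frac{3}{19} = 323 \cdot \frac{3}{19} = 51$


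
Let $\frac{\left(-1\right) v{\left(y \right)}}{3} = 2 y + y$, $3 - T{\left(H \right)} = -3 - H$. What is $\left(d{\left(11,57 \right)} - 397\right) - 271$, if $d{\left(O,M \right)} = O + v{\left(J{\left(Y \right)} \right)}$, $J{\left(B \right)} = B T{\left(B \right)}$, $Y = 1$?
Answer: $-720$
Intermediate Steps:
$T{\left(H \right)} = 6 + H$ ($T{\left(H \right)} = 3 - \left(-3 - H\right) = 3 + \left(3 + H\right) = 6 + H$)
$J{\left(B \right)} = B \left(6 + B\right)$
$v{\left(y \right)} = - 9 y$ ($v{\left(y \right)} = - 3 \left(2 y + y\right) = - 3 \cdot 3 y = - 9 y$)
$d{\left(O,M \right)} = -63 + O$ ($d{\left(O,M \right)} = O - 9 \cdot 1 \left(6 + 1\right) = O - 9 \cdot 1 \cdot 7 = O - 63 = -63 + O$)
$\left(d{\left(11,57 \right)} - 397\right) - 271 = \left(\left(-63 + 11\right) - 397\right) - 271 = \left(-52 - 397\right) - 271 = -449 - 271 = -720$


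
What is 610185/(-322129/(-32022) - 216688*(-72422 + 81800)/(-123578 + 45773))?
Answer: 168917629485150/7232996832917 ≈ 23.354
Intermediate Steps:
610185/(-322129/(-32022) - 216688*(-72422 + 81800)/(-123578 + 45773)) = 610185/(-322129*(-1/32022) - 216688/((-77805/9378))) = 610185/(322129/32022 - 216688/((-77805*1/9378))) = 610185/(322129/32022 - 216688/(-8645/1042)) = 610185/(322129/32022 - 216688*(-1042/8645)) = 610185/(322129/32022 + 225788896/8645) = 610185/(7232996832917/276830190) = 610185*(276830190/7232996832917) = 168917629485150/7232996832917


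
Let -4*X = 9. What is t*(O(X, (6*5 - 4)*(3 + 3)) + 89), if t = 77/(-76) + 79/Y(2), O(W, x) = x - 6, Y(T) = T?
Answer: 699075/76 ≈ 9198.4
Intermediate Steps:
X = -9/4 (X = -¼*9 = -9/4 ≈ -2.2500)
O(W, x) = -6 + x
t = 2925/76 (t = 77/(-76) + 79/2 = 77*(-1/76) + 79*(½) = -77/76 + 79/2 = 2925/76 ≈ 38.487)
t*(O(X, (6*5 - 4)*(3 + 3)) + 89) = 2925*((-6 + (6*5 - 4)*(3 + 3)) + 89)/76 = 2925*((-6 + (30 - 4)*6) + 89)/76 = 2925*((-6 + 26*6) + 89)/76 = 2925*((-6 + 156) + 89)/76 = 2925*(150 + 89)/76 = (2925/76)*239 = 699075/76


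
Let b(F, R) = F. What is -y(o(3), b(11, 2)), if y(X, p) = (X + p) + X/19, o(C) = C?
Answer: -269/19 ≈ -14.158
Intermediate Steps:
y(X, p) = p + 20*X/19 (y(X, p) = (X + p) + X*(1/19) = (X + p) + X/19 = p + 20*X/19)
-y(o(3), b(11, 2)) = -(11 + (20/19)*3) = -(11 + 60/19) = -1*269/19 = -269/19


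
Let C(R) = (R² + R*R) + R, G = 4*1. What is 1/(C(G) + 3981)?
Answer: 1/4017 ≈ 0.00024894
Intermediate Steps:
G = 4
C(R) = R + 2*R² (C(R) = (R² + R²) + R = 2*R² + R = R + 2*R²)
1/(C(G) + 3981) = 1/(4*(1 + 2*4) + 3981) = 1/(4*(1 + 8) + 3981) = 1/(4*9 + 3981) = 1/(36 + 3981) = 1/4017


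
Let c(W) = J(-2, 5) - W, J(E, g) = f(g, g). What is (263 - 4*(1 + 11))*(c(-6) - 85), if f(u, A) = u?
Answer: -15910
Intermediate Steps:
J(E, g) = g
c(W) = 5 - W
(263 - 4*(1 + 11))*(c(-6) - 85) = (263 - 4*(1 + 11))*((5 - 1*(-6)) - 85) = (263 - 4*12)*((5 + 6) - 85) = (263 - 48)*(11 - 85) = 215*(-74) = -15910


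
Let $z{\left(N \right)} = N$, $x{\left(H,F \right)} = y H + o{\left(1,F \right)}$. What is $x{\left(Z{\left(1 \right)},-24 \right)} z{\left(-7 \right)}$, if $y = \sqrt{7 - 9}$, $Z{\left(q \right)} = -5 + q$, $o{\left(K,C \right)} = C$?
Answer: $168 + 28 i \sqrt{2} \approx 168.0 + 39.598 i$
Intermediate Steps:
$y = i \sqrt{2}$ ($y = \sqrt{-2} = i \sqrt{2} \approx 1.4142 i$)
$x{\left(H,F \right)} = F + i H \sqrt{2}$ ($x{\left(H,F \right)} = i \sqrt{2} H + F = i H \sqrt{2} + F = F + i H \sqrt{2}$)
$x{\left(Z{\left(1 \right)},-24 \right)} z{\left(-7 \right)} = \left(-24 + i \left(-5 + 1\right) \sqrt{2}\right) \left(-7\right) = \left(-24 + i \left(-4\right) \sqrt{2}\right) \left(-7\right) = \left(-24 - 4 i \sqrt{2}\right) \left(-7\right) = 168 + 28 i \sqrt{2}$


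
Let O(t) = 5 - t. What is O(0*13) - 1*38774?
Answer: -38769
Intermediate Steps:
O(0*13) - 1*38774 = (5 - 0*13) - 1*38774 = (5 - 1*0) - 38774 = (5 + 0) - 38774 = 5 - 38774 = -38769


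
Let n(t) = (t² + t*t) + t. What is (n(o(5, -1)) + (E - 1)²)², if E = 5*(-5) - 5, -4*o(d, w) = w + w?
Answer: 925444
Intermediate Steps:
o(d, w) = -w/2 (o(d, w) = -(w + w)/4 = -w/2)
E = -30 (E = -25 - 5 = -30)
n(t) = t + 2*t² (n(t) = (t² + t²) + t = 2*t² + t = t + 2*t²)
(n(o(5, -1)) + (E - 1)²)² = ((-½*(-1))*(1 + 2*(-½*(-1))) + (-30 - 1)²)² = ((1 + 2*(½))/2 + (-31)²)² = ((1 + 1)/2 + 961)² = ((½)*2 + 961)² = (1 + 961)² = 962² = 925444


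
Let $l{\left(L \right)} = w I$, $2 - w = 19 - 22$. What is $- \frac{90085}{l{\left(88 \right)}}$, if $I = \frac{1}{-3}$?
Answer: $54051$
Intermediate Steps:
$w = 5$ ($w = 2 - \left(19 - 22\right) = 2 - -3 = 2 + 3 = 5$)
$I = - \frac{1}{3} \approx -0.33333$
$l{\left(L \right)} = - \frac{5}{3}$ ($l{\left(L \right)} = 5 \left(- \frac{1}{3}\right) = - \frac{5}{3}$)
$- \frac{90085}{l{\left(88 \right)}} = - \frac{90085}{- \frac{5}{3}} = \left(-90085\right) \left(- \frac{3}{5}\right) = 54051$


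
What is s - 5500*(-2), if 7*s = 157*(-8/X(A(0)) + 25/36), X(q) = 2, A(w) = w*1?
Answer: 393331/36 ≈ 10926.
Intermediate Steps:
A(w) = w
s = -2669/36 (s = (157*(-8/2 + 25/36))/7 = (157*(-8*½ + 25*(1/36)))/7 = (157*(-4 + 25/36))/7 = (157*(-119/36))/7 = (⅐)*(-18683/36) = -2669/36 ≈ -74.139)
s - 5500*(-2) = -2669/36 - 5500*(-2) = -2669/36 + 11000 = 393331/36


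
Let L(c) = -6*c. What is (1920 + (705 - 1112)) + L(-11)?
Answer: 1579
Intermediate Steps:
(1920 + (705 - 1112)) + L(-11) = (1920 + (705 - 1112)) - 6*(-11) = (1920 - 407) + 66 = 1513 + 66 = 1579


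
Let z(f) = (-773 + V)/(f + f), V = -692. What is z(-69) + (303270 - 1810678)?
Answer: -208020839/138 ≈ -1.5074e+6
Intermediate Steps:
z(f) = -1465/(2*f) (z(f) = (-773 - 692)/(f + f) = -1465*1/(2*f) = -1465/(2*f))
z(-69) + (303270 - 1810678) = -1465/2/(-69) + (303270 - 1810678) = -1465/2*(-1/69) - 1507408 = 1465/138 - 1507408 = -208020839/138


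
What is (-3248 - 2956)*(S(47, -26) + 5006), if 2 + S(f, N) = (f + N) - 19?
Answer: -31057224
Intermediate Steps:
S(f, N) = -21 + N + f (S(f, N) = -2 + ((f + N) - 19) = -2 + ((N + f) - 19) = -2 + (-19 + N + f) = -21 + N + f)
(-3248 - 2956)*(S(47, -26) + 5006) = (-3248 - 2956)*((-21 - 26 + 47) + 5006) = -6204*(0 + 5006) = -6204*5006 = -31057224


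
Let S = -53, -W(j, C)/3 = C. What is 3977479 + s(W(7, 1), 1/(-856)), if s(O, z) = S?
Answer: 3977426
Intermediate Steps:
W(j, C) = -3*C
s(O, z) = -53
3977479 + s(W(7, 1), 1/(-856)) = 3977479 - 53 = 3977426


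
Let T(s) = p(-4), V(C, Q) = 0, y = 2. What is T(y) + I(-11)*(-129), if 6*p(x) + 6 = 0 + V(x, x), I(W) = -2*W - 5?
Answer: -2194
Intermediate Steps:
I(W) = -5 - 2*W
p(x) = -1 (p(x) = -1 + (0 + 0)/6 = -1 + (⅙)*0 = -1 + 0 = -1)
T(s) = -1
T(y) + I(-11)*(-129) = -1 + (-5 - 2*(-11))*(-129) = -1 + (-5 + 22)*(-129) = -1 + 17*(-129) = -1 - 2193 = -2194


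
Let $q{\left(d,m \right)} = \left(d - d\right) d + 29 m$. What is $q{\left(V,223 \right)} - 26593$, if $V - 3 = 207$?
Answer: $-20126$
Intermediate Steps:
$V = 210$ ($V = 3 + 207 = 210$)
$q{\left(d,m \right)} = 29 m$ ($q{\left(d,m \right)} = 0 d + 29 m = 0 + 29 m = 29 m$)
$q{\left(V,223 \right)} - 26593 = 29 \cdot 223 - 26593 = 6467 - 26593 = -20126$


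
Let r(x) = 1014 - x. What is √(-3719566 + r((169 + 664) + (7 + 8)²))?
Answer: 3*I*√413290 ≈ 1928.6*I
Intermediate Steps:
√(-3719566 + r((169 + 664) + (7 + 8)²)) = √(-3719566 + (1014 - ((169 + 664) + (7 + 8)²))) = √(-3719566 + (1014 - (833 + 15²))) = √(-3719566 + (1014 - (833 + 225))) = √(-3719566 + (1014 - 1*1058)) = √(-3719566 + (1014 - 1058)) = √(-3719566 - 44) = √(-3719610) = 3*I*√413290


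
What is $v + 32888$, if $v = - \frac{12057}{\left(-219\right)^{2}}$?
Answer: $\frac{525776437}{15987} \approx 32888.0$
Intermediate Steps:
$v = - \frac{4019}{15987}$ ($v = - \frac{12057}{47961} = \left(-12057\right) \frac{1}{47961} = - \frac{4019}{15987} \approx -0.25139$)
$v + 32888 = - \frac{4019}{15987} + 32888 = \frac{525776437}{15987}$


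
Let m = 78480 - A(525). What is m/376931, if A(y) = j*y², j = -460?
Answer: 126865980/376931 ≈ 336.58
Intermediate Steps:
A(y) = -460*y²
m = 126865980 (m = 78480 - (-460)*525² = 78480 - (-460)*275625 = 78480 - 1*(-126787500) = 78480 + 126787500 = 126865980)
m/376931 = 126865980/376931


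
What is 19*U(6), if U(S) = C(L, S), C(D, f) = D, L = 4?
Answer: 76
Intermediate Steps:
U(S) = 4
19*U(6) = 19*4 = 76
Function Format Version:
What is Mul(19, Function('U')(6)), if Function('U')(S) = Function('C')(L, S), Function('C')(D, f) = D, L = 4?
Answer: 76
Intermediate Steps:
Function('U')(S) = 4
Mul(19, Function('U')(6)) = Mul(19, 4) = 76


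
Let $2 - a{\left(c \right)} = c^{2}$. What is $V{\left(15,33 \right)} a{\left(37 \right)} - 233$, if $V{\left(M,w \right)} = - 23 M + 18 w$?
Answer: $-340616$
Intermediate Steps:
$a{\left(c \right)} = 2 - c^{2}$
$V{\left(15,33 \right)} a{\left(37 \right)} - 233 = \left(\left(-23\right) 15 + 18 \cdot 33\right) \left(2 - 37^{2}\right) - 233 = \left(-345 + 594\right) \left(2 - 1369\right) - 233 = 249 \left(2 - 1369\right) - 233 = 249 \left(-1367\right) - 233 = -340383 - 233 = -340616$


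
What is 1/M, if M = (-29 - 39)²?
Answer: 1/4624 ≈ 0.00021626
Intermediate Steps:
M = 4624 (M = (-68)² = 4624)
1/M = 1/4624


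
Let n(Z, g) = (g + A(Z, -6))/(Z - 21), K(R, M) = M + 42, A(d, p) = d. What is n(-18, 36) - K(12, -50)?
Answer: 98/13 ≈ 7.5385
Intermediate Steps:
K(R, M) = 42 + M
n(Z, g) = (Z + g)/(-21 + Z) (n(Z, g) = (g + Z)/(Z - 21) = (Z + g)/(-21 + Z))
n(-18, 36) - K(12, -50) = (-18 + 36)/(-21 - 18) - (42 - 50) = 18/(-39) - 1*(-8) = -1/39*18 + 8 = -6/13 + 8 = 98/13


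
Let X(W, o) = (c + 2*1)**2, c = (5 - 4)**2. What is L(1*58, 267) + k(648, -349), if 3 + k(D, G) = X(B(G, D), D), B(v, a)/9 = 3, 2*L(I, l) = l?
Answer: 279/2 ≈ 139.50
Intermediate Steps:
c = 1 (c = 1**2 = 1)
L(I, l) = l/2
B(v, a) = 27 (B(v, a) = 9*3 = 27)
X(W, o) = 9 (X(W, o) = (1 + 2*1)**2 = (1 + 2)**2 = 3**2 = 9)
k(D, G) = 6 (k(D, G) = -3 + 9 = 6)
L(1*58, 267) + k(648, -349) = (1/2)*267 + 6 = 267/2 + 6 = 279/2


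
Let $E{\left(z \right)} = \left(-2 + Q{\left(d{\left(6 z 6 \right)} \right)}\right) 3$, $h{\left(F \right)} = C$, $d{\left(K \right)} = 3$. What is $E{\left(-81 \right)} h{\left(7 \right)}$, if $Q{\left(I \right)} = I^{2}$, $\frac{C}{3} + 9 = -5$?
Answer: $-882$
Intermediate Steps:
$C = -42$ ($C = -27 + 3 \left(-5\right) = -27 - 15 = -42$)
$h{\left(F \right)} = -42$
$E{\left(z \right)} = 21$ ($E{\left(z \right)} = \left(-2 + 3^{2}\right) 3 = \left(-2 + 9\right) 3 = 7 \cdot 3 = 21$)
$E{\left(-81 \right)} h{\left(7 \right)} = 21 \left(-42\right) = -882$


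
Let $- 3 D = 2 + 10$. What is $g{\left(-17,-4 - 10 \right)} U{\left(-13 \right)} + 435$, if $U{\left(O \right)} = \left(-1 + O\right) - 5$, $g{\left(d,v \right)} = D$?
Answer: $511$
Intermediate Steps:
$D = -4$ ($D = - \frac{2 + 10}{3} = \left(- \frac{1}{3}\right) 12 = -4$)
$g{\left(d,v \right)} = -4$
$U{\left(O \right)} = -6 + O$
$g{\left(-17,-4 - 10 \right)} U{\left(-13 \right)} + 435 = - 4 \left(-6 - 13\right) + 435 = \left(-4\right) \left(-19\right) + 435 = 76 + 435 = 511$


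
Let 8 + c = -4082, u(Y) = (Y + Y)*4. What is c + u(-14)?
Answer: -4202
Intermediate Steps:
u(Y) = 8*Y (u(Y) = (2*Y)*4 = 8*Y)
c = -4090 (c = -8 - 4082 = -4090)
c + u(-14) = -4090 + 8*(-14) = -4090 - 112 = -4202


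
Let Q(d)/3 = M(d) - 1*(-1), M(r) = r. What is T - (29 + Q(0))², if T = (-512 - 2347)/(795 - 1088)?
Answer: -297173/293 ≈ -1014.2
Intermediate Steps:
Q(d) = 3 + 3*d (Q(d) = 3*(d - 1*(-1)) = 3*(d + 1) = 3*(1 + d) = 3 + 3*d)
T = 2859/293 (T = -2859/(-293) = -2859*(-1/293) = 2859/293 ≈ 9.7577)
T - (29 + Q(0))² = 2859/293 - (29 + (3 + 3*0))² = 2859/293 - (29 + (3 + 0))² = 2859/293 - (29 + 3)² = 2859/293 - 1*32² = 2859/293 - 1*1024 = 2859/293 - 1024 = -297173/293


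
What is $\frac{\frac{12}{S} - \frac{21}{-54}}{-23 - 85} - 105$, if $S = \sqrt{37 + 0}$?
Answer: $- \frac{204127}{1944} - \frac{\sqrt{37}}{333} \approx -105.02$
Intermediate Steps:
$S = \sqrt{37} \approx 6.0828$
$\frac{\frac{12}{S} - \frac{21}{-54}}{-23 - 85} - 105 = \frac{\frac{12}{\sqrt{37}} - \frac{21}{-54}}{-23 - 85} - 105 = \frac{12 \frac{\sqrt{37}}{37} - - \frac{7}{18}}{-108} - 105 = \left(\frac{12 \sqrt{37}}{37} + \frac{7}{18}\right) \left(- \frac{1}{108}\right) - 105 = \left(\frac{7}{18} + \frac{12 \sqrt{37}}{37}\right) \left(- \frac{1}{108}\right) - 105 = \left(- \frac{7}{1944} - \frac{\sqrt{37}}{333}\right) - 105 = - \frac{204127}{1944} - \frac{\sqrt{37}}{333}$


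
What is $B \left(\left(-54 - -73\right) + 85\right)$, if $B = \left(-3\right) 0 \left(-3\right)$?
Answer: $0$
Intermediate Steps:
$B = 0$ ($B = 0 \left(-3\right) = 0$)
$B \left(\left(-54 - -73\right) + 85\right) = 0 \left(\left(-54 - -73\right) + 85\right) = 0 \left(\left(-54 + 73\right) + 85\right) = 0 \left(19 + 85\right) = 0 \cdot 104 = 0$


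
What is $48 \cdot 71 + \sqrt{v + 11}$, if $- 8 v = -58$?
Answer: $3408 + \frac{\sqrt{73}}{2} \approx 3412.3$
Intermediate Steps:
$v = \frac{29}{4}$ ($v = \left(- \frac{1}{8}\right) \left(-58\right) = \frac{29}{4} \approx 7.25$)
$48 \cdot 71 + \sqrt{v + 11} = 48 \cdot 71 + \sqrt{\frac{29}{4} + 11} = 3408 + \sqrt{\frac{73}{4}} = 3408 + \frac{\sqrt{73}}{2}$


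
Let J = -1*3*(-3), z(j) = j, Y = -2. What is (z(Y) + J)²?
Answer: 49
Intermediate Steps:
J = 9 (J = -3*(-3) = 9)
(z(Y) + J)² = (-2 + 9)² = 7² = 49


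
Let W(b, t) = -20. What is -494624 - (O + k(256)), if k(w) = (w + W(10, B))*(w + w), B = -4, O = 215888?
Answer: -831344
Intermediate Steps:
k(w) = 2*w*(-20 + w) (k(w) = (w - 20)*(w + w) = (-20 + w)*(2*w) = 2*w*(-20 + w))
-494624 - (O + k(256)) = -494624 - (215888 + 2*256*(-20 + 256)) = -494624 - (215888 + 2*256*236) = -494624 - (215888 + 120832) = -494624 - 1*336720 = -494624 - 336720 = -831344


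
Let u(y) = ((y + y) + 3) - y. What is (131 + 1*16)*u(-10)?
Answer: -1029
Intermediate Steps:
u(y) = 3 + y (u(y) = (2*y + 3) - y = (3 + 2*y) - y = 3 + y)
(131 + 1*16)*u(-10) = (131 + 1*16)*(3 - 10) = (131 + 16)*(-7) = 147*(-7) = -1029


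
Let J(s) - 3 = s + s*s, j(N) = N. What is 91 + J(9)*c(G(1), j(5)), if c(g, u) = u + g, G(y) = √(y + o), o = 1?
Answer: 556 + 93*√2 ≈ 687.52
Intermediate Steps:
G(y) = √(1 + y) (G(y) = √(y + 1) = √(1 + y))
J(s) = 3 + s + s² (J(s) = 3 + (s + s*s) = 3 + (s + s²) = 3 + s + s²)
c(g, u) = g + u
91 + J(9)*c(G(1), j(5)) = 91 + (3 + 9 + 9²)*(√(1 + 1) + 5) = 91 + (3 + 9 + 81)*(√2 + 5) = 91 + 93*(5 + √2) = 91 + (465 + 93*√2) = 556 + 93*√2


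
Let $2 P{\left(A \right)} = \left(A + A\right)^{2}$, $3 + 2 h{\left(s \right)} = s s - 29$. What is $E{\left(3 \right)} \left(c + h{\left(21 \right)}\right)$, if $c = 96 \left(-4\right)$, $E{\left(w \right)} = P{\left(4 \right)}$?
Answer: $-5744$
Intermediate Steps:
$h{\left(s \right)} = -16 + \frac{s^{2}}{2}$ ($h{\left(s \right)} = - \frac{3}{2} + \frac{s s - 29}{2} = - \frac{3}{2} + \frac{s^{2} - 29}{2} = - \frac{3}{2} + \frac{-29 + s^{2}}{2} = - \frac{3}{2} + \left(- \frac{29}{2} + \frac{s^{2}}{2}\right) = -16 + \frac{s^{2}}{2}$)
$P{\left(A \right)} = 2 A^{2}$ ($P{\left(A \right)} = \frac{\left(A + A\right)^{2}}{2} = \frac{\left(2 A\right)^{2}}{2} = \frac{4 A^{2}}{2} = 2 A^{2}$)
$E{\left(w \right)} = 32$ ($E{\left(w \right)} = 2 \cdot 4^{2} = 2 \cdot 16 = 32$)
$c = -384$
$E{\left(3 \right)} \left(c + h{\left(21 \right)}\right) = 32 \left(-384 - \left(16 - \frac{21^{2}}{2}\right)\right) = 32 \left(-384 + \left(-16 + \frac{1}{2} \cdot 441\right)\right) = 32 \left(-384 + \left(-16 + \frac{441}{2}\right)\right) = 32 \left(-384 + \frac{409}{2}\right) = 32 \left(- \frac{359}{2}\right) = -5744$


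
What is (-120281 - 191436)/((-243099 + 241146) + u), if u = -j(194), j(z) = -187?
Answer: 311717/1766 ≈ 176.51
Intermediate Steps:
u = 187 (u = -1*(-187) = 187)
(-120281 - 191436)/((-243099 + 241146) + u) = (-120281 - 191436)/((-243099 + 241146) + 187) = -311717/(-1953 + 187) = -311717/(-1766) = -311717*(-1/1766) = 311717/1766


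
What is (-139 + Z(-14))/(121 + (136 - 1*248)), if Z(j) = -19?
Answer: -158/9 ≈ -17.556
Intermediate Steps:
(-139 + Z(-14))/(121 + (136 - 1*248)) = (-139 - 19)/(121 + (136 - 1*248)) = -158/(121 + (136 - 248)) = -158/(121 - 112) = -158/9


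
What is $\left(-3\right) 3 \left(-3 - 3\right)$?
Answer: $54$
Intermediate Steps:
$\left(-3\right) 3 \left(-3 - 3\right) = \left(-9\right) \left(-6\right) = 54$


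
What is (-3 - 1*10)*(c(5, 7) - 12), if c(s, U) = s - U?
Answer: 182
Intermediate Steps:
(-3 - 1*10)*(c(5, 7) - 12) = (-3 - 1*10)*((5 - 1*7) - 12) = (-3 - 10)*((5 - 7) - 12) = -13*(-2 - 12) = -13*(-14) = 182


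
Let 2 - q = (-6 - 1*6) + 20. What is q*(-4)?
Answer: 24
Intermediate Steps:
q = -6 (q = 2 - ((-6 - 1*6) + 20) = 2 - ((-6 - 6) + 20) = 2 - (-12 + 20) = 2 - 1*8 = 2 - 8 = -6)
q*(-4) = -6*(-4) = 24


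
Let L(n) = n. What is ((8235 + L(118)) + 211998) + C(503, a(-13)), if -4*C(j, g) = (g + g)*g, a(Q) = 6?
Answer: 220333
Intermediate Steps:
C(j, g) = -g²/2 (C(j, g) = -(g + g)*g/4 = -2*g*g/4 = -g²/2)
((8235 + L(118)) + 211998) + C(503, a(-13)) = ((8235 + 118) + 211998) - ½*6² = (8353 + 211998) - ½*36 = 220351 - 18 = 220333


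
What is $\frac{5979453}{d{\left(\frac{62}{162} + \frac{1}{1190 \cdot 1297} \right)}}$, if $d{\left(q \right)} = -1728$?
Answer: $- \frac{1993151}{576} \approx -3460.3$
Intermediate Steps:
$\frac{5979453}{d{\left(\frac{62}{162} + \frac{1}{1190 \cdot 1297} \right)}} = \frac{5979453}{-1728} = 5979453 \left(- \frac{1}{1728}\right) = - \frac{1993151}{576}$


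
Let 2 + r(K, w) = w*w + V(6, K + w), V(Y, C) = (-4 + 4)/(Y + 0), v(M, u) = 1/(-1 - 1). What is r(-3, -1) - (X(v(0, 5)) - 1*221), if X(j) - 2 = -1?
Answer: 219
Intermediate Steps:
v(M, u) = -½ (v(M, u) = 1/(-2) = -½)
X(j) = 1 (X(j) = 2 - 1 = 1)
V(Y, C) = 0 (V(Y, C) = 0/Y = 0)
r(K, w) = -2 + w² (r(K, w) = -2 + (w*w + 0) = -2 + (w² + 0) = -2 + w²)
r(-3, -1) - (X(v(0, 5)) - 1*221) = (-2 + (-1)²) - (1 - 1*221) = (-2 + 1) - (1 - 221) = -1 - 1*(-220) = -1 + 220 = 219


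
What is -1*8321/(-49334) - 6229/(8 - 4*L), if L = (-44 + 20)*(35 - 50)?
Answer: 159608579/35323144 ≈ 4.5185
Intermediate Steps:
L = 360 (L = -24*(-15) = 360)
-1*8321/(-49334) - 6229/(8 - 4*L) = -1*8321/(-49334) - 6229/(8 - 4*360) = -8321*(-1/49334) - 6229/(8 - 1440) = 8321/49334 - 6229/(-1432) = 8321/49334 - 6229*(-1/1432) = 8321/49334 + 6229/1432 = 159608579/35323144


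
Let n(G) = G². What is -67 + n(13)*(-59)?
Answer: -10038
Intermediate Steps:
-67 + n(13)*(-59) = -67 + 13²*(-59) = -67 + 169*(-59) = -67 - 9971 = -10038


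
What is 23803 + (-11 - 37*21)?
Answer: 23015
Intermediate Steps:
23803 + (-11 - 37*21) = 23803 + (-11 - 777) = 23803 - 788 = 23015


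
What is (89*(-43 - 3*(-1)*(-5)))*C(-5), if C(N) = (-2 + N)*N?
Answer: -180670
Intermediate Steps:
C(N) = N*(-2 + N)
(89*(-43 - 3*(-1)*(-5)))*C(-5) = (89*(-43 - 3*(-1)*(-5)))*(-5*(-2 - 5)) = (89*(-43 + 3*(-5)))*(-5*(-7)) = (89*(-43 - 15))*35 = (89*(-58))*35 = -5162*35 = -180670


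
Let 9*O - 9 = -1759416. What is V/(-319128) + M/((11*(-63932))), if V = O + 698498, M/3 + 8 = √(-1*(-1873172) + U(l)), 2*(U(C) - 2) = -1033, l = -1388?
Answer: -265300468021/168320553192 - 21*√152870/1406504 ≈ -1.5820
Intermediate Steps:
O = -586469/3 (O = 1 + (⅑)*(-1759416) = 1 - 586472/3 = -586469/3 ≈ -1.9549e+5)
U(C) = -1029/2 (U(C) = 2 + (½)*(-1033) = 2 - 1033/2 = -1029/2)
M = -24 + 21*√152870/2 (M = -24 + 3*√(-1*(-1873172) - 1029/2) = -24 + 3*√(1873172 - 1029/2) = -24 + 3*√(3745315/2) = -24 + 3*(7*√152870/2) = -24 + 21*√152870/2 ≈ 4081.4)
V = 1509025/3 (V = -586469/3 + 698498 = 1509025/3 ≈ 5.0301e+5)
V/(-319128) + M/((11*(-63932))) = (1509025/3)/(-319128) + (-24 + 21*√152870/2)/((11*(-63932))) = (1509025/3)*(-1/319128) + (-24 + 21*√152870/2)/(-703252) = -1509025/957384 + (-24 + 21*√152870/2)*(-1/703252) = -1509025/957384 + (6/175813 - 21*√152870/1406504) = -265300468021/168320553192 - 21*√152870/1406504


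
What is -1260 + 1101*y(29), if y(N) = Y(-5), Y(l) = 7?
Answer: 6447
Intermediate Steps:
y(N) = 7
-1260 + 1101*y(29) = -1260 + 1101*7 = -1260 + 7707 = 6447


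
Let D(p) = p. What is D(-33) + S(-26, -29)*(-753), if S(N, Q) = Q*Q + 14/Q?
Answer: -18355332/29 ≈ -6.3294e+5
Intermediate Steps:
S(N, Q) = Q**2 + 14/Q
D(-33) + S(-26, -29)*(-753) = -33 + ((14 + (-29)**3)/(-29))*(-753) = -33 - (14 - 24389)/29*(-753) = -33 - 1/29*(-24375)*(-753) = -33 + (24375/29)*(-753) = -33 - 18354375/29 = -18355332/29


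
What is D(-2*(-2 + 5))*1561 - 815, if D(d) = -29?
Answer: -46084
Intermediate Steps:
D(-2*(-2 + 5))*1561 - 815 = -29*1561 - 815 = -45269 - 815 = -46084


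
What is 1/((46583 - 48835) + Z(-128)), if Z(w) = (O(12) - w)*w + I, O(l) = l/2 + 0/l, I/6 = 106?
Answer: -1/18768 ≈ -5.3282e-5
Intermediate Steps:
I = 636 (I = 6*106 = 636)
O(l) = l/2 (O(l) = l*(½) + 0 = l/2 + 0 = l/2)
Z(w) = 636 + w*(6 - w) (Z(w) = ((½)*12 - w)*w + 636 = (6 - w)*w + 636 = w*(6 - w) + 636 = 636 + w*(6 - w))
1/((46583 - 48835) + Z(-128)) = 1/((46583 - 48835) + (636 - 1*(-128)² + 6*(-128))) = 1/(-2252 + (636 - 1*16384 - 768)) = 1/(-2252 + (636 - 16384 - 768)) = 1/(-2252 - 16516) = 1/(-18768) = -1/18768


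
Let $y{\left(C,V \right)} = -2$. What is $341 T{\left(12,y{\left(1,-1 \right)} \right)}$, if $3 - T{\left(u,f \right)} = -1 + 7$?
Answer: $-1023$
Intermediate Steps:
$T{\left(u,f \right)} = -3$ ($T{\left(u,f \right)} = 3 - \left(-1 + 7\right) = 3 - 6 = -3$)
$341 T{\left(12,y{\left(1,-1 \right)} \right)} = 341 \left(-3\right) = -1023$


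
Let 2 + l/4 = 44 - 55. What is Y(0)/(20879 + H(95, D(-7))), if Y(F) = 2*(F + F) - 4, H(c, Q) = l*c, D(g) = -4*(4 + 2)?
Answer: -4/15939 ≈ -0.00025096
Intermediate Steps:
l = -52 (l = -8 + 4*(44 - 55) = -8 + 4*(-11) = -8 - 44 = -52)
D(g) = -24 (D(g) = -4*6 = -24)
H(c, Q) = -52*c
Y(F) = -4 + 4*F (Y(F) = 2*(2*F) - 4 = 4*F - 4 = -4 + 4*F)
Y(0)/(20879 + H(95, D(-7))) = (-4 + 4*0)/(20879 - 52*95) = (-4 + 0)/(20879 - 4940) = -4/15939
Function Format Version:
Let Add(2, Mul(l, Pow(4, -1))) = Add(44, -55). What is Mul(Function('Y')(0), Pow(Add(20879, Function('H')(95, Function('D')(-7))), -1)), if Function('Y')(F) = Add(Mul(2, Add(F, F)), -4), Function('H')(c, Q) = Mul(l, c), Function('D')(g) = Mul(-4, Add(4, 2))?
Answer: Rational(-4, 15939) ≈ -0.00025096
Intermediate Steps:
l = -52 (l = Add(-8, Mul(4, Add(44, -55))) = Add(-8, Mul(4, -11)) = Add(-8, -44) = -52)
Function('D')(g) = -24 (Function('D')(g) = Mul(-4, 6) = -24)
Function('H')(c, Q) = Mul(-52, c)
Function('Y')(F) = Add(-4, Mul(4, F)) (Function('Y')(F) = Add(Mul(2, Mul(2, F)), -4) = Add(Mul(4, F), -4) = Add(-4, Mul(4, F)))
Mul(Function('Y')(0), Pow(Add(20879, Function('H')(95, Function('D')(-7))), -1)) = Mul(Add(-4, Mul(4, 0)), Pow(Add(20879, Mul(-52, 95)), -1)) = Mul(Add(-4, 0), Pow(Add(20879, -4940), -1)) = Mul(-4, Pow(15939, -1)) = Mul(-4, Rational(1, 15939)) = Rational(-4, 15939)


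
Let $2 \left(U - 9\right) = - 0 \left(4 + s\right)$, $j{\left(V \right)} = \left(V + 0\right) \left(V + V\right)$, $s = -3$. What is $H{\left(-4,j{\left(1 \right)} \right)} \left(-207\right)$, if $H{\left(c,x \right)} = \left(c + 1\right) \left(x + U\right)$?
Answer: $6831$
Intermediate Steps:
$j{\left(V \right)} = 2 V^{2}$ ($j{\left(V \right)} = V 2 V = 2 V^{2}$)
$U = 9$ ($U = 9 + \frac{\left(-1\right) 0 \left(4 - 3\right)}{2} = 9 + \frac{\left(-1\right) 0 \cdot 1}{2} = 9 + \frac{\left(-1\right) 0}{2} = 9 + \frac{1}{2} \cdot 0 = 9 + 0 = 9$)
$H{\left(c,x \right)} = \left(1 + c\right) \left(9 + x\right)$ ($H{\left(c,x \right)} = \left(c + 1\right) \left(x + 9\right) = \left(1 + c\right) \left(9 + x\right)$)
$H{\left(-4,j{\left(1 \right)} \right)} \left(-207\right) = \left(9 + 2 \cdot 1^{2} + 9 \left(-4\right) - 4 \cdot 2 \cdot 1^{2}\right) \left(-207\right) = \left(9 + 2 \cdot 1 - 36 - 4 \cdot 2 \cdot 1\right) \left(-207\right) = \left(9 + 2 - 36 - 8\right) \left(-207\right) = \left(-33\right) \left(-207\right) = 6831$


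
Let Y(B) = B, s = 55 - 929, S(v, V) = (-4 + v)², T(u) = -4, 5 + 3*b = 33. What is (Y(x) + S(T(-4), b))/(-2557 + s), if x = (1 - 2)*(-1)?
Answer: -65/3431 ≈ -0.018945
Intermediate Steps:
b = 28/3 (b = -5/3 + (⅓)*33 = -5/3 + 11 = 28/3 ≈ 9.3333)
x = 1 (x = -1*(-1) = 1)
s = -874
(Y(x) + S(T(-4), b))/(-2557 + s) = (1 + (-4 - 4)²)/(-2557 - 874) = (1 + (-8)²)/(-3431) = (1 + 64)*(-1/3431) = 65*(-1/3431) = -65/3431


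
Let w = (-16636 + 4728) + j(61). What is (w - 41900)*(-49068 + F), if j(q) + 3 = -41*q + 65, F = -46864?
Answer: 5395887204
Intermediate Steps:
j(q) = 62 - 41*q (j(q) = -3 + (-41*q + 65) = -3 + (65 - 41*q) = 62 - 41*q)
w = -14347 (w = (-16636 + 4728) + (62 - 41*61) = -11908 + (62 - 2501) = -11908 - 2439 = -14347)
(w - 41900)*(-49068 + F) = (-14347 - 41900)*(-49068 - 46864) = -56247*(-95932) = 5395887204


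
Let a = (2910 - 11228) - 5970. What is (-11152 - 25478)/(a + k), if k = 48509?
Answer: -1110/1037 ≈ -1.0704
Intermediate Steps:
a = -14288 (a = -8318 - 5970 = -14288)
(-11152 - 25478)/(a + k) = (-11152 - 25478)/(-14288 + 48509) = -36630/34221 = -36630*1/34221 = -1110/1037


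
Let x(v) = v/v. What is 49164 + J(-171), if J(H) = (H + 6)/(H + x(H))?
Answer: 1671609/34 ≈ 49165.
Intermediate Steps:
x(v) = 1
J(H) = (6 + H)/(1 + H) (J(H) = (H + 6)/(H + 1) = (6 + H)/(1 + H))
49164 + J(-171) = 49164 + (6 - 171)/(1 - 171) = 49164 - 165/(-170) = 49164 - 1/170*(-165) = 49164 + 33/34 = 1671609/34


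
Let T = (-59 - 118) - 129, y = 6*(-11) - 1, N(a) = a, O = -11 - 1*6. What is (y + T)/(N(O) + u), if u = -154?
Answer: 373/171 ≈ 2.1813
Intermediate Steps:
O = -17 (O = -11 - 6 = -17)
y = -67 (y = -66 - 1 = -67)
T = -306 (T = -177 - 129 = -306)
(y + T)/(N(O) + u) = (-67 - 306)/(-17 - 154) = -373/(-171) = -373*(-1/171) = 373/171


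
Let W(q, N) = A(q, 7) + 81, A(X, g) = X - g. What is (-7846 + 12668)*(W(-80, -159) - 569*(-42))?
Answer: 115207224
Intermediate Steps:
W(q, N) = 74 + q (W(q, N) = (q - 1*7) + 81 = (q - 7) + 81 = (-7 + q) + 81 = 74 + q)
(-7846 + 12668)*(W(-80, -159) - 569*(-42)) = (-7846 + 12668)*((74 - 80) - 569*(-42)) = 4822*(-6 + 23898) = 4822*23892 = 115207224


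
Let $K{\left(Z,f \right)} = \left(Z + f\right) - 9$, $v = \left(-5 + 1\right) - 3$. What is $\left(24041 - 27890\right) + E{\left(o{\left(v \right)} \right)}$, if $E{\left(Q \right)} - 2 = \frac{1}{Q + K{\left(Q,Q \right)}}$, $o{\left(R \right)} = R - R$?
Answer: $- \frac{34624}{9} \approx -3847.1$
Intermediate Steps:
$v = -7$ ($v = -4 - 3 = -7$)
$o{\left(R \right)} = 0$
$K{\left(Z,f \right)} = -9 + Z + f$
$E{\left(Q \right)} = 2 + \frac{1}{-9 + 3 Q}$ ($E{\left(Q \right)} = 2 + \frac{1}{Q + \left(-9 + Q + Q\right)} = 2 + \frac{1}{Q + \left(-9 + 2 Q\right)} = 2 + \frac{1}{-9 + 3 Q}$)
$\left(24041 - 27890\right) + E{\left(o{\left(v \right)} \right)} = \left(24041 - 27890\right) + \frac{-17 + 6 \cdot 0}{3 \left(-3 + 0\right)} = -3849 + \frac{-17 + 0}{3 \left(-3\right)} = -3849 + \frac{1}{3} \left(- \frac{1}{3}\right) \left(-17\right) = -3849 + \frac{17}{9} = - \frac{34624}{9}$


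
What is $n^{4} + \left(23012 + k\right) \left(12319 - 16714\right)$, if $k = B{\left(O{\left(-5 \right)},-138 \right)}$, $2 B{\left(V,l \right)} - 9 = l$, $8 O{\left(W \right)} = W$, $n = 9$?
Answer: $- \frac{201695403}{2} \approx -1.0085 \cdot 10^{8}$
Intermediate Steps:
$O{\left(W \right)} = \frac{W}{8}$
$B{\left(V,l \right)} = \frac{9}{2} + \frac{l}{2}$
$k = - \frac{129}{2}$ ($k = \frac{9}{2} + \frac{1}{2} \left(-138\right) = \frac{9}{2} - 69 = - \frac{129}{2} \approx -64.5$)
$n^{4} + \left(23012 + k\right) \left(12319 - 16714\right) = 9^{4} + \left(23012 - \frac{129}{2}\right) \left(12319 - 16714\right) = 6561 + \frac{45895}{2} \left(-4395\right) = 6561 - \frac{201708525}{2} = - \frac{201695403}{2}$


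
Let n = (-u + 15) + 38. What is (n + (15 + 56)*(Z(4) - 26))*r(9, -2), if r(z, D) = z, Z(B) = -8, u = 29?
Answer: -21510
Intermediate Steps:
n = 24 (n = (-1*29 + 15) + 38 = (-29 + 15) + 38 = -14 + 38 = 24)
(n + (15 + 56)*(Z(4) - 26))*r(9, -2) = (24 + (15 + 56)*(-8 - 26))*9 = (24 + 71*(-34))*9 = (24 - 2414)*9 = -2390*9 = -21510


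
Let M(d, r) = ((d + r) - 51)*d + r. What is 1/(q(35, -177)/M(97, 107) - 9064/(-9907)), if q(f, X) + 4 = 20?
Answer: 37022459/33911796 ≈ 1.0917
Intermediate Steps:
q(f, X) = 16 (q(f, X) = -4 + 20 = 16)
M(d, r) = r + d*(-51 + d + r) (M(d, r) = (-51 + d + r)*d + r = d*(-51 + d + r) + r = r + d*(-51 + d + r))
1/(q(35, -177)/M(97, 107) - 9064/(-9907)) = 1/(16/(107 + 97**2 - 51*97 + 97*107) - 9064/(-9907)) = 1/(16/(107 + 9409 - 4947 + 10379) - 9064*(-1/9907)) = 1/(16/14948 + 9064/9907) = 1/(16*(1/14948) + 9064/9907) = 1/(4/3737 + 9064/9907) = 1/(33911796/37022459) = 37022459/33911796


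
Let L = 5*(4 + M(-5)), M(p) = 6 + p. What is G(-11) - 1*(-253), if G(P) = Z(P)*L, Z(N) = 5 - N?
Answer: 653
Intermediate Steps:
L = 25 (L = 5*(4 + (6 - 5)) = 5*(4 + 1) = 5*5 = 25)
G(P) = 125 - 25*P (G(P) = (5 - P)*25 = 125 - 25*P)
G(-11) - 1*(-253) = (125 - 25*(-11)) - 1*(-253) = (125 + 275) + 253 = 400 + 253 = 653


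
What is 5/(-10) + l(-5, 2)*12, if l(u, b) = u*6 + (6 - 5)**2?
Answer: -697/2 ≈ -348.50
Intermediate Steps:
l(u, b) = 1 + 6*u (l(u, b) = 6*u + 1**2 = 6*u + 1 = 1 + 6*u)
5/(-10) + l(-5, 2)*12 = 5/(-10) + (1 + 6*(-5))*12 = 5*(-1/10) + (1 - 30)*12 = -1/2 - 29*12 = -1/2 - 348 = -697/2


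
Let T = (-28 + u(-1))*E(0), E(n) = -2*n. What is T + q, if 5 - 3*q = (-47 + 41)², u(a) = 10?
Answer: -31/3 ≈ -10.333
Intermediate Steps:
T = 0 (T = (-28 + 10)*(-2*0) = -18*0 = 0)
q = -31/3 (q = 5/3 - (-47 + 41)²/3 = 5/3 - ⅓*(-6)² = 5/3 - ⅓*36 = 5/3 - 12 = -31/3 ≈ -10.333)
T + q = 0 - 31/3 = -31/3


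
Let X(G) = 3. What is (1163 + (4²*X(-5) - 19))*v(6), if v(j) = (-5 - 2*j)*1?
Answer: -20264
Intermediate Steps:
v(j) = -5 - 2*j
(1163 + (4²*X(-5) - 19))*v(6) = (1163 + (4²*3 - 19))*(-5 - 2*6) = (1163 + (16*3 - 19))*(-5 - 12) = (1163 + (48 - 19))*(-17) = (1163 + 29)*(-17) = 1192*(-17) = -20264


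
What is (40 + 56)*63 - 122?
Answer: 5926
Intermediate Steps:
(40 + 56)*63 - 122 = 96*63 - 122 = 6048 - 122 = 5926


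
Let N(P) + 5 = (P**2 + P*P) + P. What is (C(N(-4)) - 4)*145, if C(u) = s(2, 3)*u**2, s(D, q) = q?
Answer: 229535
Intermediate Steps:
N(P) = -5 + P + 2*P**2 (N(P) = -5 + ((P**2 + P*P) + P) = -5 + ((P**2 + P**2) + P) = -5 + (2*P**2 + P) = -5 + (P + 2*P**2) = -5 + P + 2*P**2)
C(u) = 3*u**2
(C(N(-4)) - 4)*145 = (3*(-5 - 4 + 2*(-4)**2)**2 - 4)*145 = (3*(-5 - 4 + 2*16)**2 - 4)*145 = (3*(-5 - 4 + 32)**2 - 4)*145 = (3*23**2 - 4)*145 = (3*529 - 4)*145 = (1587 - 4)*145 = 1583*145 = 229535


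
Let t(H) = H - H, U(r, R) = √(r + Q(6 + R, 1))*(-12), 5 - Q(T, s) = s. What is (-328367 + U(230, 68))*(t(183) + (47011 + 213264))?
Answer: -85465720925 - 9369900*√26 ≈ -8.5513e+10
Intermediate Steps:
Q(T, s) = 5 - s
U(r, R) = -12*√(4 + r) (U(r, R) = √(r + (5 - 1*1))*(-12) = √(r + (5 - 1))*(-12) = √(r + 4)*(-12) = √(4 + r)*(-12) = -12*√(4 + r))
t(H) = 0
(-328367 + U(230, 68))*(t(183) + (47011 + 213264)) = (-328367 - 12*√(4 + 230))*(0 + (47011 + 213264)) = (-328367 - 36*√26)*(0 + 260275) = (-328367 - 36*√26)*260275 = -85465720925 - 9369900*√26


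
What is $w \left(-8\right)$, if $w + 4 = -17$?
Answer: $168$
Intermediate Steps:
$w = -21$ ($w = -4 - 17 = -21$)
$w \left(-8\right) = \left(-21\right) \left(-8\right) = 168$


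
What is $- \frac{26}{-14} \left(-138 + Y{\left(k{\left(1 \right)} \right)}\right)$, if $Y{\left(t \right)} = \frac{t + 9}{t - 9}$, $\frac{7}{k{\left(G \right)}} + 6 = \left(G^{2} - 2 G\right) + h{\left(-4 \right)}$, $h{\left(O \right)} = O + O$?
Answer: $- \frac{128206}{497} \approx -257.96$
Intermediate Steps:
$h{\left(O \right)} = 2 O$
$k{\left(G \right)} = \frac{7}{-14 + G^{2} - 2 G}$ ($k{\left(G \right)} = \frac{7}{-6 + \left(\left(G^{2} - 2 G\right) + 2 \left(-4\right)\right)} = \frac{7}{-6 - \left(8 - G^{2} + 2 G\right)} = \frac{7}{-14 + G^{2} - 2 G}$)
$Y{\left(t \right)} = \frac{9 + t}{-9 + t}$
$- \frac{26}{-14} \left(-138 + Y{\left(k{\left(1 \right)} \right)}\right) = - \frac{26}{-14} \left(-138 + \frac{9 + \frac{7}{-14 + 1^{2} - 2}}{-9 + \frac{7}{-14 + 1^{2} - 2}}\right) = \left(-26\right) \left(- \frac{1}{14}\right) \left(-138 + \frac{9 + \frac{7}{-14 + 1 - 2}}{-9 + \frac{7}{-14 + 1 - 2}}\right) = \frac{13 \left(-138 + \frac{9 + \frac{7}{-15}}{-9 + \frac{7}{-15}}\right)}{7} = \frac{13 \left(-138 + \frac{9 + 7 \left(- \frac{1}{15}\right)}{-9 + 7 \left(- \frac{1}{15}\right)}\right)}{7} = \frac{13 \left(-138 + \frac{9 - \frac{7}{15}}{-9 - \frac{7}{15}}\right)}{7} = \frac{13 \left(-138 + \frac{1}{- \frac{142}{15}} \cdot \frac{128}{15}\right)}{7} = \frac{13 \left(-138 - \frac{64}{71}\right)}{7} = \frac{13}{7} \left(- \frac{9862}{71}\right) = - \frac{128206}{497}$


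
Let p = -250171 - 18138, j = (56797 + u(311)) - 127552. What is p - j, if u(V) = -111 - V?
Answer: -197132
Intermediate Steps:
j = -71177 (j = (56797 + (-111 - 1*311)) - 127552 = (56797 + (-111 - 311)) - 127552 = (56797 - 422) - 127552 = 56375 - 127552 = -71177)
p = -268309
p - j = -268309 - 1*(-71177) = -268309 + 71177 = -197132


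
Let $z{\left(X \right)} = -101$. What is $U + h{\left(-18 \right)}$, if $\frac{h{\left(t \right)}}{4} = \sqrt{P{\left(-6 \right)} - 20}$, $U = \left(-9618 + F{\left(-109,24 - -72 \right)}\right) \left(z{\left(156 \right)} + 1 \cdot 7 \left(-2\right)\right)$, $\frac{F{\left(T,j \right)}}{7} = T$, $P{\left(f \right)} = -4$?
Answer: $1193815 + 8 i \sqrt{6} \approx 1.1938 \cdot 10^{6} + 19.596 i$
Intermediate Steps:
$F{\left(T,j \right)} = 7 T$
$U = 1193815$ ($U = \left(-9618 + 7 \left(-109\right)\right) \left(-101 + 1 \cdot 7 \left(-2\right)\right) = \left(-9618 - 763\right) \left(-101 + 7 \left(-2\right)\right) = - 10381 \left(-101 - 14\right) = \left(-10381\right) \left(-115\right) = 1193815$)
$h{\left(t \right)} = 8 i \sqrt{6}$ ($h{\left(t \right)} = 4 \sqrt{-4 - 20} = 4 \sqrt{-24} = 4 \cdot 2 i \sqrt{6} = 8 i \sqrt{6}$)
$U + h{\left(-18 \right)} = 1193815 + 8 i \sqrt{6}$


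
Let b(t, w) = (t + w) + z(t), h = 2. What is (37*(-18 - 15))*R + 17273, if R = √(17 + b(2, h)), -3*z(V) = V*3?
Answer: 17273 - 1221*√19 ≈ 11951.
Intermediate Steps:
z(V) = -V (z(V) = -V*3/3 = -V)
b(t, w) = w (b(t, w) = (t + w) - t = w)
R = √19 (R = √(17 + 2) = √19 ≈ 4.3589)
(37*(-18 - 15))*R + 17273 = (37*(-18 - 15))*√19 + 17273 = (37*(-33))*√19 + 17273 = -1221*√19 + 17273 = 17273 - 1221*√19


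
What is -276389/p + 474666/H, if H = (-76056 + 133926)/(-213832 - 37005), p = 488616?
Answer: -1077342434598513/523633480 ≈ -2.0574e+6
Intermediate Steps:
H = -57870/250837 (H = 57870/(-250837) = 57870*(-1/250837) = -57870/250837 ≈ -0.23071)
-276389/p + 474666/H = -276389/488616 + 474666/(-57870/250837) = -276389*1/488616 + 474666*(-250837/57870) = -276389/488616 - 19843965907/9645 = -1077342434598513/523633480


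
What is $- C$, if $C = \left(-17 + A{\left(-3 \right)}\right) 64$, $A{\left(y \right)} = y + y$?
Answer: $1472$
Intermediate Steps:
$A{\left(y \right)} = 2 y$
$C = -1472$ ($C = \left(-17 + 2 \left(-3\right)\right) 64 = \left(-17 - 6\right) 64 = \left(-23\right) 64 = -1472$)
$- C = \left(-1\right) \left(-1472\right) = 1472$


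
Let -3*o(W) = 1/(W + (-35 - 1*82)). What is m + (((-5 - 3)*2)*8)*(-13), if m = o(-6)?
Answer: 614017/369 ≈ 1664.0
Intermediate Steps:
o(W) = -1/(3*(-117 + W)) (o(W) = -1/(3*(W + (-35 - 1*82))) = -1/(3*(W + (-35 - 82))) = -1/(3*(W - 117)) = -1/(3*(-117 + W)))
m = 1/369 (m = -1/(-351 + 3*(-6)) = -1/(-351 - 18) = -1/(-369) = -1*(-1/369) = 1/369 ≈ 0.0027100)
m + (((-5 - 3)*2)*8)*(-13) = 1/369 + (((-5 - 3)*2)*8)*(-13) = 1/369 + (-8*2*8)*(-13) = 1/369 - 16*8*(-13) = 1/369 - 128*(-13) = 1/369 + 1664 = 614017/369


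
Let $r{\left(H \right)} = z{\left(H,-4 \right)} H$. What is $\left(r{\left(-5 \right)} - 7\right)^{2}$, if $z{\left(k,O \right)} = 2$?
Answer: $289$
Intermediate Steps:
$r{\left(H \right)} = 2 H$
$\left(r{\left(-5 \right)} - 7\right)^{2} = \left(2 \left(-5\right) - 7\right)^{2} = \left(-10 - 7\right)^{2} = \left(-17\right)^{2} = 289$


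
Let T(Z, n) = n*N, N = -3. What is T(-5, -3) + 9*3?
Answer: 36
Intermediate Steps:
T(Z, n) = -3*n (T(Z, n) = n*(-3) = -3*n)
T(-5, -3) + 9*3 = -3*(-3) + 9*3 = 9 + 27 = 36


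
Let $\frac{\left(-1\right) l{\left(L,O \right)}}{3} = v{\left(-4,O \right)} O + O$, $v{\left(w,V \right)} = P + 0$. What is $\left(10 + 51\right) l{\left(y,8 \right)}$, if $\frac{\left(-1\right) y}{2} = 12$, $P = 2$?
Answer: $-4392$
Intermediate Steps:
$y = -24$ ($y = \left(-2\right) 12 = -24$)
$v{\left(w,V \right)} = 2$ ($v{\left(w,V \right)} = 2 + 0 = 2$)
$l{\left(L,O \right)} = - 9 O$ ($l{\left(L,O \right)} = - 3 \left(2 O + O\right) = - 3 \cdot 3 O = - 9 O$)
$\left(10 + 51\right) l{\left(y,8 \right)} = \left(10 + 51\right) \left(\left(-9\right) 8\right) = 61 \left(-72\right) = -4392$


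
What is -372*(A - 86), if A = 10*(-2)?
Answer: 39432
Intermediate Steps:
A = -20
-372*(A - 86) = -372*(-20 - 86) = -372*(-106) = 39432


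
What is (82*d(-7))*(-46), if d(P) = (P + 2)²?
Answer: -94300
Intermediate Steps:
d(P) = (2 + P)²
(82*d(-7))*(-46) = (82*(2 - 7)²)*(-46) = (82*(-5)²)*(-46) = (82*25)*(-46) = 2050*(-46) = -94300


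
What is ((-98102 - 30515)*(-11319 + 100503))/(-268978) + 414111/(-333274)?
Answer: 1911367100796057/44821686986 ≈ 42644.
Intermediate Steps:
((-98102 - 30515)*(-11319 + 100503))/(-268978) + 414111/(-333274) = -128617*89184*(-1/268978) + 414111*(-1/333274) = -11470578528*(-1/268978) - 414111/333274 = 5735289264/134489 - 414111/333274 = 1911367100796057/44821686986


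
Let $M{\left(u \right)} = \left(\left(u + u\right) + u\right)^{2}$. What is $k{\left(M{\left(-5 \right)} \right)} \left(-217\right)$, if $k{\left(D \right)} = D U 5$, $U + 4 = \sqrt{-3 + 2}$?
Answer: $976500 - 244125 i \approx 9.765 \cdot 10^{5} - 2.4413 \cdot 10^{5} i$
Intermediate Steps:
$U = -4 + i$ ($U = -4 + \sqrt{-3 + 2} = -4 + \sqrt{-1} = -4 + i \approx -4.0 + 1.0 i$)
$M{\left(u \right)} = 9 u^{2}$ ($M{\left(u \right)} = \left(2 u + u\right)^{2} = \left(3 u\right)^{2} = 9 u^{2}$)
$k{\left(D \right)} = 5 D \left(-4 + i\right)$ ($k{\left(D \right)} = D \left(-4 + i\right) 5 = 5 D \left(-4 + i\right)$)
$k{\left(M{\left(-5 \right)} \right)} \left(-217\right) = 5 \cdot 9 \left(-5\right)^{2} \left(-4 + i\right) \left(-217\right) = 5 \cdot 9 \cdot 25 \left(-4 + i\right) \left(-217\right) = 5 \cdot 225 \left(-4 + i\right) \left(-217\right) = \left(-4500 + 1125 i\right) \left(-217\right) = 976500 - 244125 i$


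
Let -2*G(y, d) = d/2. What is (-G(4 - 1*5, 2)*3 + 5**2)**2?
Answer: 2809/4 ≈ 702.25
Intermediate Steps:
G(y, d) = -d/4 (G(y, d) = -d/(2*2) = -d/4)
(-G(4 - 1*5, 2)*3 + 5**2)**2 = (-(-1)*2/4*3 + 5**2)**2 = (-1*(-1/2)*3 + 25)**2 = ((1/2)*3 + 25)**2 = (3/2 + 25)**2 = (53/2)**2 = 2809/4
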